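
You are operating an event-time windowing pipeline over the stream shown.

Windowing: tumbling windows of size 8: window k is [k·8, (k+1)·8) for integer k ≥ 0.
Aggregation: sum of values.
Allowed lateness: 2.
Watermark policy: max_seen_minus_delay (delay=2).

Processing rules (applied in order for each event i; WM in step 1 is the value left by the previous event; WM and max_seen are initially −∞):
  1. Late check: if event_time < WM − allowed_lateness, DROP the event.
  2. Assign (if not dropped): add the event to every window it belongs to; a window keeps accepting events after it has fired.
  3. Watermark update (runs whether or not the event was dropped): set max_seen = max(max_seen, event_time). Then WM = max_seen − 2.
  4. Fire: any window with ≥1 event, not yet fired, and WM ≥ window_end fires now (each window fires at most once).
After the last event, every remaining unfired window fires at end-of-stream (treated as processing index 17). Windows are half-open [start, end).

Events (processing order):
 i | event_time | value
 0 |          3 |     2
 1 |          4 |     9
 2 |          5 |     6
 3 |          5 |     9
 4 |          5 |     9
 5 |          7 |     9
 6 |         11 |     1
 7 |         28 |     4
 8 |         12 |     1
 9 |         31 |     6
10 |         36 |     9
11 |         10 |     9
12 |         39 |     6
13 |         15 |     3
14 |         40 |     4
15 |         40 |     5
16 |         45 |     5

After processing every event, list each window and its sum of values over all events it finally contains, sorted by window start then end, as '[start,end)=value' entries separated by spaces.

[0,8)=44 [8,16)=1 [24,32)=10 [32,40)=15 [40,48)=14

i=0 t=3 v=2: → [0,8); WM=1
i=1 t=4 v=9: → [0,8); WM=2
i=2 t=5 v=6: → [0,8); WM=3
i=3 t=5 v=9: → [0,8); WM=3
i=4 t=5 v=9: → [0,8); WM=3
i=5 t=7 v=9: → [0,8); WM=5
i=6 t=11 v=1: → [8,16); WM=9; [0,8) fires=44
i=7 t=28 v=4: → [24,32); WM=26; [8,16) fires=1
i=8 t=12 v=1: DROP (t<26-2); WM=26
i=9 t=31 v=6: → [24,32); WM=29
i=10 t=36 v=9: → [32,40); WM=34; [24,32) fires=10
i=11 t=10 v=9: DROP (t<34-2); WM=34
i=12 t=39 v=6: → [32,40); WM=37
i=13 t=15 v=3: DROP (t<37-2); WM=37
i=14 t=40 v=4: → [40,48); WM=38
i=15 t=40 v=5: → [40,48); WM=38
i=16 t=45 v=5: → [40,48); WM=43; [32,40) fires=15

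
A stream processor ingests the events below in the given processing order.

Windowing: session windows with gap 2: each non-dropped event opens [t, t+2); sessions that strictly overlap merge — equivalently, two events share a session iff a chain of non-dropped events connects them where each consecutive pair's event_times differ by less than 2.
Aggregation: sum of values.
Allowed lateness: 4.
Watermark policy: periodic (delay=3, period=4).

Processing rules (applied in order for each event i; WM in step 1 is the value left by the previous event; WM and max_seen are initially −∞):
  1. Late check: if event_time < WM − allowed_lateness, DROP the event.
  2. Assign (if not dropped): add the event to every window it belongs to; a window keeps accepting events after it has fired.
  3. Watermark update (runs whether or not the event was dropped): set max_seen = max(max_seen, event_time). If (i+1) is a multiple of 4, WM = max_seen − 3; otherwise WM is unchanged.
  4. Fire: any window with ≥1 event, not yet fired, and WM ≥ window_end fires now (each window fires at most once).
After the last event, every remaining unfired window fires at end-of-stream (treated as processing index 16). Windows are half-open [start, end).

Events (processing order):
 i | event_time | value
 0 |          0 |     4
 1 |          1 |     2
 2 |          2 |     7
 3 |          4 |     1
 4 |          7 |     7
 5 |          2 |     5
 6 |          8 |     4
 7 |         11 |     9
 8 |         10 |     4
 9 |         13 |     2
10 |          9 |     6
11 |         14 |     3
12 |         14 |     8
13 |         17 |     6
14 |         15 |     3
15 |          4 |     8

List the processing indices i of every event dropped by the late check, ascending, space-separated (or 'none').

15

i=0 t=0 v=4: → [0,2); WM=−∞
i=1 t=1 v=2: → [0,3); WM=−∞
i=2 t=2 v=7: → [0,4); WM=−∞
i=3 t=4 v=1: → [4,6); WM=1
i=4 t=7 v=7: → [7,9); WM=1
i=5 t=2 v=5: → [0,4); WM=1
i=6 t=8 v=4: → [7,10); WM=1
i=7 t=11 v=9: → [11,13); WM=8
i=8 t=10 v=4: → [10,13); WM=8
i=9 t=13 v=2: → [13,15); WM=8
i=10 t=9 v=6: → [7,13); WM=8
i=11 t=14 v=3: → [13,16); WM=11
i=12 t=14 v=8: → [13,16); WM=11
i=13 t=17 v=6: → [17,19); WM=11
i=14 t=15 v=3: → [13,17); WM=11
i=15 t=4 v=8: DROP (t<11-4); WM=14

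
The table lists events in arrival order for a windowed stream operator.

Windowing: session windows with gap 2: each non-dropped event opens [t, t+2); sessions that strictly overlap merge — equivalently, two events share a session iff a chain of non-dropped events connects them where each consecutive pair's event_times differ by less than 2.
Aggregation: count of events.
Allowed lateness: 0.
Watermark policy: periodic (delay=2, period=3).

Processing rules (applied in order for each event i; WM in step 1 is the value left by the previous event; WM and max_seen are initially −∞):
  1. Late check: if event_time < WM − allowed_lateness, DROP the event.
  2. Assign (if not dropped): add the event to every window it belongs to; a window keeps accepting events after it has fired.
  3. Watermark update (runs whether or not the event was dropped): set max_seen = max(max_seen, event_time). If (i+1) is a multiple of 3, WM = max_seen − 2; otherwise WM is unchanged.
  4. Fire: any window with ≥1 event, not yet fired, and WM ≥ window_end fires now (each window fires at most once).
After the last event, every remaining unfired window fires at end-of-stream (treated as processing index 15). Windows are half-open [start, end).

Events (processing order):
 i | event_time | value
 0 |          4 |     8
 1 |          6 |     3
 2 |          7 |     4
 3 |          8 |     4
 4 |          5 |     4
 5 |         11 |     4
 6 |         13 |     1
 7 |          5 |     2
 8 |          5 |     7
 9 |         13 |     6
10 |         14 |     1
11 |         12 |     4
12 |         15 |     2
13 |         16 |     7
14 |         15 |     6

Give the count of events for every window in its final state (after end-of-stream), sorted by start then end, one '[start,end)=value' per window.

[4,10)=5 [11,18)=8

i=0 t=4 v=8: → [4,6); WM=−∞
i=1 t=6 v=3: → [6,8); WM=−∞
i=2 t=7 v=4: → [6,9); WM=5
i=3 t=8 v=4: → [6,10); WM=5
i=4 t=5 v=4: → [4,10); WM=5
i=5 t=11 v=4: → [11,13); WM=9
i=6 t=13 v=1: → [13,15); WM=9
i=7 t=5 v=2: DROP (t<9-0); WM=9
i=8 t=5 v=7: DROP (t<9-0); WM=11
i=9 t=13 v=6: → [13,15); WM=11
i=10 t=14 v=1: → [13,16); WM=11
i=11 t=12 v=4: → [11,16); WM=12
i=12 t=15 v=2: → [11,17); WM=12
i=13 t=16 v=7: → [11,18); WM=12
i=14 t=15 v=6: → [11,18); WM=14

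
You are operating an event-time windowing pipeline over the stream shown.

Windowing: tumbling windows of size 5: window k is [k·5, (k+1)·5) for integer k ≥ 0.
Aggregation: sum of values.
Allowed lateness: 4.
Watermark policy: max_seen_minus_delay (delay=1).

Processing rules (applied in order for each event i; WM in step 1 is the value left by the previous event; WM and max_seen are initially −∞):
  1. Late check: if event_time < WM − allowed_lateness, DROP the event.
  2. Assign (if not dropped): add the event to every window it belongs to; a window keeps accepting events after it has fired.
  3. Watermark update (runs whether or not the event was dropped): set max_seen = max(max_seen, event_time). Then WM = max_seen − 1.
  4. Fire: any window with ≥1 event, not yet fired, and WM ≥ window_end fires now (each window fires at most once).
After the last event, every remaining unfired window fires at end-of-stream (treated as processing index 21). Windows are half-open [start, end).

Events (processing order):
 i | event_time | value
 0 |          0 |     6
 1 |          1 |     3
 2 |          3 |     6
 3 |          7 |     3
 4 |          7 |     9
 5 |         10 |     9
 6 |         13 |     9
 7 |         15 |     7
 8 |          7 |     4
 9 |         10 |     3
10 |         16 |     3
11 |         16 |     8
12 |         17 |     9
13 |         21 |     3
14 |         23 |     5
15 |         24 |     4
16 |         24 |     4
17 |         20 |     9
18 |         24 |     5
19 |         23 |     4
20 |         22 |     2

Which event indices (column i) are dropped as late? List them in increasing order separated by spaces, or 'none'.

i=0 t=0 v=6: → [0,5); WM=-1
i=1 t=1 v=3: → [0,5); WM=0
i=2 t=3 v=6: → [0,5); WM=2
i=3 t=7 v=3: → [5,10); WM=6; [0,5) fires=15
i=4 t=7 v=9: → [5,10); WM=6
i=5 t=10 v=9: → [10,15); WM=9
i=6 t=13 v=9: → [10,15); WM=12; [5,10) fires=12
i=7 t=15 v=7: → [15,20); WM=14
i=8 t=7 v=4: DROP (t<14-4); WM=14
i=9 t=10 v=3: → [10,15); WM=14
i=10 t=16 v=3: → [15,20); WM=15; [10,15) fires=21
i=11 t=16 v=8: → [15,20); WM=15
i=12 t=17 v=9: → [15,20); WM=16
i=13 t=21 v=3: → [20,25); WM=20; [15,20) fires=27
i=14 t=23 v=5: → [20,25); WM=22
i=15 t=24 v=4: → [20,25); WM=23
i=16 t=24 v=4: → [20,25); WM=23
i=17 t=20 v=9: → [20,25); WM=23
i=18 t=24 v=5: → [20,25); WM=23
i=19 t=23 v=4: → [20,25); WM=23
i=20 t=22 v=2: → [20,25); WM=23

8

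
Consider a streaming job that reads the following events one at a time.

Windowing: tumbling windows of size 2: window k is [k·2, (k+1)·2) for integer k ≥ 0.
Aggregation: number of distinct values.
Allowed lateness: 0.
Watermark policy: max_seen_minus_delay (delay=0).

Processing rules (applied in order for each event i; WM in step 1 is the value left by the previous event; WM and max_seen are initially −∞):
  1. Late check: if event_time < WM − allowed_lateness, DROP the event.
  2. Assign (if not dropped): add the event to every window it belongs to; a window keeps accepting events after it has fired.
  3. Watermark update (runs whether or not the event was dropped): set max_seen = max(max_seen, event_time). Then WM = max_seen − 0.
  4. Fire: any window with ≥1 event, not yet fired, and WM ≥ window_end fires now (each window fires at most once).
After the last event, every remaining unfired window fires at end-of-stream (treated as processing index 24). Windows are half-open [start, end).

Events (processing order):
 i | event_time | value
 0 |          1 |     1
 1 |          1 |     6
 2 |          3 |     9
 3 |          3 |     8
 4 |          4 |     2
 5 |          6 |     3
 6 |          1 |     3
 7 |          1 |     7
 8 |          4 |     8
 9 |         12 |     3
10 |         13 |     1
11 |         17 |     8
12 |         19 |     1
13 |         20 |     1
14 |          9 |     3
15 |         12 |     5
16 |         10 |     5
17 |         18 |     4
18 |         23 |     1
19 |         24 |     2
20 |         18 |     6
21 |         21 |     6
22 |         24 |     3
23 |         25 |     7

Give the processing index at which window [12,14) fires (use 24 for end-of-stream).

11

i=0 t=1 v=1: → [0,2); WM=1
i=1 t=1 v=6: → [0,2); WM=1
i=2 t=3 v=9: → [2,4); WM=3; [0,2) fires=2
i=3 t=3 v=8: → [2,4); WM=3
i=4 t=4 v=2: → [4,6); WM=4; [2,4) fires=2
i=5 t=6 v=3: → [6,8); WM=6; [4,6) fires=1
i=6 t=1 v=3: DROP (t<6-0); WM=6
i=7 t=1 v=7: DROP (t<6-0); WM=6
i=8 t=4 v=8: DROP (t<6-0); WM=6
i=9 t=12 v=3: → [12,14); WM=12; [6,8) fires=1
i=10 t=13 v=1: → [12,14); WM=13
i=11 t=17 v=8: → [16,18); WM=17; [12,14) fires=2
i=12 t=19 v=1: → [18,20); WM=19; [16,18) fires=1
i=13 t=20 v=1: → [20,22); WM=20; [18,20) fires=1
i=14 t=9 v=3: DROP (t<20-0); WM=20
i=15 t=12 v=5: DROP (t<20-0); WM=20
i=16 t=10 v=5: DROP (t<20-0); WM=20
i=17 t=18 v=4: DROP (t<20-0); WM=20
i=18 t=23 v=1: → [22,24); WM=23; [20,22) fires=1
i=19 t=24 v=2: → [24,26); WM=24; [22,24) fires=1
i=20 t=18 v=6: DROP (t<24-0); WM=24
i=21 t=21 v=6: DROP (t<24-0); WM=24
i=22 t=24 v=3: → [24,26); WM=24
i=23 t=25 v=7: → [24,26); WM=25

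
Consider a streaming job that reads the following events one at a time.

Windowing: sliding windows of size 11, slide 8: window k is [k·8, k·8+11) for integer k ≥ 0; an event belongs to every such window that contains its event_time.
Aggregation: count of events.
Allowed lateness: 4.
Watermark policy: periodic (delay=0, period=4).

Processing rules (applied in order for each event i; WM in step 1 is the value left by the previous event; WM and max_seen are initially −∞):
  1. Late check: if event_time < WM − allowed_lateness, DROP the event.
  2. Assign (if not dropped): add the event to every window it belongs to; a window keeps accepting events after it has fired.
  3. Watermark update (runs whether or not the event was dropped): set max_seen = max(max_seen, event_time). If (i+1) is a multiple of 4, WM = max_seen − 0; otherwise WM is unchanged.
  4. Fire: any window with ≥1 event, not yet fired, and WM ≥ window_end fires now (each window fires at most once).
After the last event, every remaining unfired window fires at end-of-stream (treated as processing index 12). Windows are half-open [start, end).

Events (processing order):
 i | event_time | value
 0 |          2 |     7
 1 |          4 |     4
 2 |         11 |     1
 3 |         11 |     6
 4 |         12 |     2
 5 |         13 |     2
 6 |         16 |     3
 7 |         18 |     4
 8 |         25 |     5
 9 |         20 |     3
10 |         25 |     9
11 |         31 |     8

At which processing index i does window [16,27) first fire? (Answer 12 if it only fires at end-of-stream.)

11

i=0 t=2 v=7: → [0,11); WM=−∞
i=1 t=4 v=4: → [0,11); WM=−∞
i=2 t=11 v=1: → [8,19); WM=−∞
i=3 t=11 v=6: → [8,19); WM=11; [0,11) fires=2
i=4 t=12 v=2: → [8,19); WM=11
i=5 t=13 v=2: → [8,19); WM=11
i=6 t=16 v=3: → [16,27),[8,19); WM=11
i=7 t=18 v=4: → [16,27),[8,19); WM=18
i=8 t=25 v=5: → [24,35),[16,27); WM=18
i=9 t=20 v=3: → [16,27); WM=18
i=10 t=25 v=9: → [24,35),[16,27); WM=18
i=11 t=31 v=8: → [24,35); WM=31; [8,19) fires=6 [16,27) fires=5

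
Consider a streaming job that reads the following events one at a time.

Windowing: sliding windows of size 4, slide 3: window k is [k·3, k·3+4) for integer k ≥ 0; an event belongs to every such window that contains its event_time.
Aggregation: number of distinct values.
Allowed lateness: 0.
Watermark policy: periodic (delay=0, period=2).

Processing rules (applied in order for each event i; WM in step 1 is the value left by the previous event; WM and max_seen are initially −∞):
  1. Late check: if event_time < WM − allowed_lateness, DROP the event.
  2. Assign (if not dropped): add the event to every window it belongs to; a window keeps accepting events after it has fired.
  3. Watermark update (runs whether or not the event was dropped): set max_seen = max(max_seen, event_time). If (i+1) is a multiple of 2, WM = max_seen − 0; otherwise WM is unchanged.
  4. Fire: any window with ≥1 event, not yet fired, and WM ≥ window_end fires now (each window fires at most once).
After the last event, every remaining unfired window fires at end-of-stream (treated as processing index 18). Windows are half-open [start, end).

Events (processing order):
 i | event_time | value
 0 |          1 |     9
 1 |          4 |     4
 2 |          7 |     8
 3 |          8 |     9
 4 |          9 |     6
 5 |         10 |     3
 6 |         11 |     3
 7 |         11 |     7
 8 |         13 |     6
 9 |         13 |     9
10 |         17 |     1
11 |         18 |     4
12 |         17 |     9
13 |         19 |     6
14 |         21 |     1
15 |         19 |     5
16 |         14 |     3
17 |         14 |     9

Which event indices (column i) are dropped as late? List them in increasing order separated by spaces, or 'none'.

i=0 t=1 v=9: → [0,4); WM=−∞
i=1 t=4 v=4: → [3,7); WM=4; [0,4) fires=1
i=2 t=7 v=8: → [6,10); WM=4
i=3 t=8 v=9: → [6,10); WM=8; [3,7) fires=1
i=4 t=9 v=6: → [9,13),[6,10); WM=8
i=5 t=10 v=3: → [9,13); WM=10; [6,10) fires=3
i=6 t=11 v=3: → [9,13); WM=10
i=7 t=11 v=7: → [9,13); WM=11
i=8 t=13 v=6: → [12,16); WM=11
i=9 t=13 v=9: → [12,16); WM=13; [9,13) fires=3
i=10 t=17 v=1: → [15,19); WM=13
i=11 t=18 v=4: → [18,22),[15,19); WM=18; [12,16) fires=2
i=12 t=17 v=9: DROP (t<18-0); WM=18
i=13 t=19 v=6: → [18,22); WM=19; [15,19) fires=2
i=14 t=21 v=1: → [21,25),[18,22); WM=19
i=15 t=19 v=5: → [18,22); WM=21
i=16 t=14 v=3: DROP (t<21-0); WM=21
i=17 t=14 v=9: DROP (t<21-0); WM=21

12 16 17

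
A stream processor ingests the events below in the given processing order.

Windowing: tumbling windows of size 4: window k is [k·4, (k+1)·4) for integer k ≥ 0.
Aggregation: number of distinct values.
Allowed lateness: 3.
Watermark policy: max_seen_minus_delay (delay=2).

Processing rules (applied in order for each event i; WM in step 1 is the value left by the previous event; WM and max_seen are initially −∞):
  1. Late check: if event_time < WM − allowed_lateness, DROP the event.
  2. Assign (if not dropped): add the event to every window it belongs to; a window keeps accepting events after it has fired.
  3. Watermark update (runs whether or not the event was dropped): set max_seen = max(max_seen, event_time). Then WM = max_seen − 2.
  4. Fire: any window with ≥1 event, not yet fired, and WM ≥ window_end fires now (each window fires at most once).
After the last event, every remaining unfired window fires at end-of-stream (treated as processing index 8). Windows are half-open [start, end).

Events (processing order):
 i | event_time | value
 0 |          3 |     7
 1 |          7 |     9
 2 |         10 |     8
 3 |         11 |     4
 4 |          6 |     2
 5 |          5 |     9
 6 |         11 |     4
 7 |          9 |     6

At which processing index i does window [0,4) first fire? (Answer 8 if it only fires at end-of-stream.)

i=0 t=3 v=7: → [0,4); WM=1
i=1 t=7 v=9: → [4,8); WM=5; [0,4) fires=1
i=2 t=10 v=8: → [8,12); WM=8; [4,8) fires=1
i=3 t=11 v=4: → [8,12); WM=9
i=4 t=6 v=2: → [4,8); WM=9
i=5 t=5 v=9: DROP (t<9-3); WM=9
i=6 t=11 v=4: → [8,12); WM=9
i=7 t=9 v=6: → [8,12); WM=9

1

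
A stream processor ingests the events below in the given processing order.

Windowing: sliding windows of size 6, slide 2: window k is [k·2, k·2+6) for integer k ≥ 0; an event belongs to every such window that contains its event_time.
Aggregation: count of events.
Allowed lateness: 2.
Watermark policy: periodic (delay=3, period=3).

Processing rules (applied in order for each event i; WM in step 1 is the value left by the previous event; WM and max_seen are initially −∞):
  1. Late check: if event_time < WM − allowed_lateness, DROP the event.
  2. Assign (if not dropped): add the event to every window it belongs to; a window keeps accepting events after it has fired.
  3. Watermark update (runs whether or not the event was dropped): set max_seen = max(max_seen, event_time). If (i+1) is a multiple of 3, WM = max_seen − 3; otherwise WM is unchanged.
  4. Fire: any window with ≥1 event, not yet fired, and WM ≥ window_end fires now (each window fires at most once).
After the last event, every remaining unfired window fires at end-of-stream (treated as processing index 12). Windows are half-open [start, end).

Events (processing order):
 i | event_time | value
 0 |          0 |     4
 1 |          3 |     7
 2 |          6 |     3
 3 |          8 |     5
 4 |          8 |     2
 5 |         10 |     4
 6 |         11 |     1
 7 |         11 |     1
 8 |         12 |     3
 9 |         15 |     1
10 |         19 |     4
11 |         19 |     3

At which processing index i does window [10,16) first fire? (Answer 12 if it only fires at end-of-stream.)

i=0 t=0 v=4: → [0,6); WM=−∞
i=1 t=3 v=7: → [2,8),[0,6); WM=−∞
i=2 t=6 v=3: → [6,12),[4,10),[2,8); WM=3
i=3 t=8 v=5: → [8,14),[6,12),[4,10); WM=3
i=4 t=8 v=2: → [8,14),[6,12),[4,10); WM=3
i=5 t=10 v=4: → [10,16),[8,14),[6,12); WM=7; [0,6) fires=2
i=6 t=11 v=1: → [10,16),[8,14),[6,12); WM=7
i=7 t=11 v=1: → [10,16),[8,14),[6,12); WM=7
i=8 t=12 v=3: → [12,18),[10,16),[8,14); WM=9; [2,8) fires=2
i=9 t=15 v=1: → [14,20),[12,18),[10,16); WM=9
i=10 t=19 v=4: → [18,24),[16,22),[14,20); WM=9
i=11 t=19 v=3: → [18,24),[16,22),[14,20); WM=16; [4,10) fires=3 [6,12) fires=6 [8,14) fires=6 [10,16) fires=5

11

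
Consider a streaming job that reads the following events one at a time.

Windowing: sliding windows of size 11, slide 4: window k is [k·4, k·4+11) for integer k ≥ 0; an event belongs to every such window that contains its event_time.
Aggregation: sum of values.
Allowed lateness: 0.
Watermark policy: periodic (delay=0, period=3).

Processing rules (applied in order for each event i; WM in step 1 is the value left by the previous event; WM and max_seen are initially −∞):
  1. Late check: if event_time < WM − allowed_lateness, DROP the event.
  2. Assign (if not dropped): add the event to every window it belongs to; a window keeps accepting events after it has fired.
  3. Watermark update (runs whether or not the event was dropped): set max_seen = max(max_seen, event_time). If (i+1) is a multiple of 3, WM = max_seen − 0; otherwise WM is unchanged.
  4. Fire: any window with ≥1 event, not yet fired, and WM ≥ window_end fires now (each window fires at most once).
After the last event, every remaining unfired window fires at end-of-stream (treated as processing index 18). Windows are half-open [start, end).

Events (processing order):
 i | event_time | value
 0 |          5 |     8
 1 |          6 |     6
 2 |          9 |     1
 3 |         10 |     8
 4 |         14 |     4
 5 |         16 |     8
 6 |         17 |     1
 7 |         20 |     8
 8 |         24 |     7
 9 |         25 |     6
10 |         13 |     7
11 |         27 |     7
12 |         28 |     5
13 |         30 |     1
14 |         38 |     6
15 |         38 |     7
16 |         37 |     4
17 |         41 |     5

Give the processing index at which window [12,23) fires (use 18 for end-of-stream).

i=0 t=5 v=8: → [4,15),[0,11); WM=−∞
i=1 t=6 v=6: → [4,15),[0,11); WM=−∞
i=2 t=9 v=1: → [8,19),[4,15),[0,11); WM=9
i=3 t=10 v=8: → [8,19),[4,15),[0,11); WM=9
i=4 t=14 v=4: → [12,23),[8,19),[4,15); WM=9
i=5 t=16 v=8: → [16,27),[12,23),[8,19); WM=16; [0,11) fires=23 [4,15) fires=27
i=6 t=17 v=1: → [16,27),[12,23),[8,19); WM=16
i=7 t=20 v=8: → [20,31),[16,27),[12,23); WM=16
i=8 t=24 v=7: → [24,35),[20,31),[16,27); WM=24; [8,19) fires=22 [12,23) fires=21
i=9 t=25 v=6: → [24,35),[20,31),[16,27); WM=24
i=10 t=13 v=7: DROP (t<24-0); WM=24
i=11 t=27 v=7: → [24,35),[20,31); WM=27; [16,27) fires=30
i=12 t=28 v=5: → [28,39),[24,35),[20,31); WM=27
i=13 t=30 v=1: → [28,39),[24,35),[20,31); WM=27
i=14 t=38 v=6: → [36,47),[32,43),[28,39); WM=38; [20,31) fires=34 [24,35) fires=26
i=15 t=38 v=7: → [36,47),[32,43),[28,39); WM=38
i=16 t=37 v=4: DROP (t<38-0); WM=38
i=17 t=41 v=5: → [40,51),[36,47),[32,43); WM=41; [28,39) fires=19

8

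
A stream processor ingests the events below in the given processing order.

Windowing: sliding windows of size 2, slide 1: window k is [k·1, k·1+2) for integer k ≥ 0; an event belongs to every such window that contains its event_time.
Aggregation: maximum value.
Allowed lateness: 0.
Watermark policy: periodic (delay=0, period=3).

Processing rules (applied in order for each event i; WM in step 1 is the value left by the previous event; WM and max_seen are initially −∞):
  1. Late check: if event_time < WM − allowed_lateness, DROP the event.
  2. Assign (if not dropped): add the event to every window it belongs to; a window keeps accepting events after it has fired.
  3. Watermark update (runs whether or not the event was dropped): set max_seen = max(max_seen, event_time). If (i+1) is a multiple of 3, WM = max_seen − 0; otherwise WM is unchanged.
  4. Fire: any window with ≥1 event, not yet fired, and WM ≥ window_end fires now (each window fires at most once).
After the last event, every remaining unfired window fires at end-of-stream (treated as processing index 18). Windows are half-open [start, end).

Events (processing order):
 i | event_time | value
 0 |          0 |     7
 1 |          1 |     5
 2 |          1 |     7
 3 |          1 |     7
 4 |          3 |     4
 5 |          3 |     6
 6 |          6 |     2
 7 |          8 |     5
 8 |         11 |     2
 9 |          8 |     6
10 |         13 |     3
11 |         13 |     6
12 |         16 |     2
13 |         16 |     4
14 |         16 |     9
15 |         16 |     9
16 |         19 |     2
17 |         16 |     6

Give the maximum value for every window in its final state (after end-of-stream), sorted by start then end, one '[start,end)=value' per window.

[0,2)=7 [1,3)=7 [2,4)=6 [3,5)=6 [5,7)=2 [6,8)=2 [7,9)=5 [8,10)=5 [10,12)=2 [11,13)=2 [12,14)=6 [13,15)=6 [15,17)=9 [16,18)=9 [18,20)=2 [19,21)=2

i=0 t=0 v=7: → [0,2); WM=−∞
i=1 t=1 v=5: → [1,3),[0,2); WM=−∞
i=2 t=1 v=7: → [1,3),[0,2); WM=1
i=3 t=1 v=7: → [1,3),[0,2); WM=1
i=4 t=3 v=4: → [3,5),[2,4); WM=1
i=5 t=3 v=6: → [3,5),[2,4); WM=3; [0,2) fires=7 [1,3) fires=7
i=6 t=6 v=2: → [6,8),[5,7); WM=3
i=7 t=8 v=5: → [8,10),[7,9); WM=3
i=8 t=11 v=2: → [11,13),[10,12); WM=11; [2,4) fires=6 [3,5) fires=6 [5,7) fires=2 [6,8) fires=2 [7,9) fires=5 [8,10) fires=5
i=9 t=8 v=6: DROP (t<11-0); WM=11
i=10 t=13 v=3: → [13,15),[12,14); WM=11
i=11 t=13 v=6: → [13,15),[12,14); WM=13; [10,12) fires=2 [11,13) fires=2
i=12 t=16 v=2: → [16,18),[15,17); WM=13
i=13 t=16 v=4: → [16,18),[15,17); WM=13
i=14 t=16 v=9: → [16,18),[15,17); WM=16; [12,14) fires=6 [13,15) fires=6
i=15 t=16 v=9: → [16,18),[15,17); WM=16
i=16 t=19 v=2: → [19,21),[18,20); WM=16
i=17 t=16 v=6: → [16,18),[15,17); WM=19; [15,17) fires=9 [16,18) fires=9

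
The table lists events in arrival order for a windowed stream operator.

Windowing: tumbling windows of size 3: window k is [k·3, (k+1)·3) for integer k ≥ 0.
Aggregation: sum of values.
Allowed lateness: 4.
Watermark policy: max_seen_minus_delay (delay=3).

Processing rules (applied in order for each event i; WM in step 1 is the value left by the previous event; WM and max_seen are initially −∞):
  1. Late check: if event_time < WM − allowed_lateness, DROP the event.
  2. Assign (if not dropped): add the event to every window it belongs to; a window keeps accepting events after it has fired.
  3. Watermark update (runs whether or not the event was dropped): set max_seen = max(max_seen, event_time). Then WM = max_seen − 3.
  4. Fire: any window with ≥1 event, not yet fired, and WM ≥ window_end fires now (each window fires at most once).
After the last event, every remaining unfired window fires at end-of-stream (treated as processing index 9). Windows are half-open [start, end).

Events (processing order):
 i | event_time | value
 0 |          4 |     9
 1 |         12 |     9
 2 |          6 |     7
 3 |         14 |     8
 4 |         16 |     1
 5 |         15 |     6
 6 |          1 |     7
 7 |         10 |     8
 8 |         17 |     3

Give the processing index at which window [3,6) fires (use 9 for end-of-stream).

1

i=0 t=4 v=9: → [3,6); WM=1
i=1 t=12 v=9: → [12,15); WM=9; [3,6) fires=9
i=2 t=6 v=7: → [6,9); WM=9; [6,9) fires=7
i=3 t=14 v=8: → [12,15); WM=11
i=4 t=16 v=1: → [15,18); WM=13
i=5 t=15 v=6: → [15,18); WM=13
i=6 t=1 v=7: DROP (t<13-4); WM=13
i=7 t=10 v=8: → [9,12); WM=13; [9,12) fires=8
i=8 t=17 v=3: → [15,18); WM=14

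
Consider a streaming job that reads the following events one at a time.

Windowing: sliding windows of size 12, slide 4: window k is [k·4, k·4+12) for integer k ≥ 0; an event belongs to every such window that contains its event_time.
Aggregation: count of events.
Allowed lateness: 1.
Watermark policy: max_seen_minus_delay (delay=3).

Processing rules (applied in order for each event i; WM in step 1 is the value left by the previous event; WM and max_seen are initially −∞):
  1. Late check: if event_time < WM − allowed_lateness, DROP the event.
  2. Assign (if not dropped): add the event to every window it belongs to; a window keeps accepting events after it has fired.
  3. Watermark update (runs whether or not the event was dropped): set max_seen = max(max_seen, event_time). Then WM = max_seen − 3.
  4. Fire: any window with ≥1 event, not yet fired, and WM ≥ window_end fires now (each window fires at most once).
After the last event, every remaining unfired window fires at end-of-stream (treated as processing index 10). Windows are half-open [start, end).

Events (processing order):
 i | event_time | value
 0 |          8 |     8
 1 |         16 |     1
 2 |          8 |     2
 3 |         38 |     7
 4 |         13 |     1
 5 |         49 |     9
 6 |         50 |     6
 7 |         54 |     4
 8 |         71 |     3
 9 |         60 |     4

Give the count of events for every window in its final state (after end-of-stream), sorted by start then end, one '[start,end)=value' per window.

i=0 t=8 v=8: → [8,20),[4,16),[0,12); WM=5
i=1 t=16 v=1: → [16,28),[12,24),[8,20); WM=13; [0,12) fires=1
i=2 t=8 v=2: DROP (t<13-1); WM=13
i=3 t=38 v=7: → [36,48),[32,44),[28,40); WM=35; [4,16) fires=1 [8,20) fires=2 [12,24) fires=1 [16,28) fires=1
i=4 t=13 v=1: DROP (t<35-1); WM=35
i=5 t=49 v=9: → [48,60),[44,56),[40,52); WM=46; [28,40) fires=1 [32,44) fires=1
i=6 t=50 v=6: → [48,60),[44,56),[40,52); WM=47
i=7 t=54 v=4: → [52,64),[48,60),[44,56); WM=51; [36,48) fires=1
i=8 t=71 v=3: → [68,80),[64,76),[60,72); WM=68; [40,52) fires=2 [44,56) fires=3 [48,60) fires=3 [52,64) fires=1
i=9 t=60 v=4: DROP (t<68-1); WM=68

[0,12)=1 [4,16)=1 [8,20)=2 [12,24)=1 [16,28)=1 [28,40)=1 [32,44)=1 [36,48)=1 [40,52)=2 [44,56)=3 [48,60)=3 [52,64)=1 [60,72)=1 [64,76)=1 [68,80)=1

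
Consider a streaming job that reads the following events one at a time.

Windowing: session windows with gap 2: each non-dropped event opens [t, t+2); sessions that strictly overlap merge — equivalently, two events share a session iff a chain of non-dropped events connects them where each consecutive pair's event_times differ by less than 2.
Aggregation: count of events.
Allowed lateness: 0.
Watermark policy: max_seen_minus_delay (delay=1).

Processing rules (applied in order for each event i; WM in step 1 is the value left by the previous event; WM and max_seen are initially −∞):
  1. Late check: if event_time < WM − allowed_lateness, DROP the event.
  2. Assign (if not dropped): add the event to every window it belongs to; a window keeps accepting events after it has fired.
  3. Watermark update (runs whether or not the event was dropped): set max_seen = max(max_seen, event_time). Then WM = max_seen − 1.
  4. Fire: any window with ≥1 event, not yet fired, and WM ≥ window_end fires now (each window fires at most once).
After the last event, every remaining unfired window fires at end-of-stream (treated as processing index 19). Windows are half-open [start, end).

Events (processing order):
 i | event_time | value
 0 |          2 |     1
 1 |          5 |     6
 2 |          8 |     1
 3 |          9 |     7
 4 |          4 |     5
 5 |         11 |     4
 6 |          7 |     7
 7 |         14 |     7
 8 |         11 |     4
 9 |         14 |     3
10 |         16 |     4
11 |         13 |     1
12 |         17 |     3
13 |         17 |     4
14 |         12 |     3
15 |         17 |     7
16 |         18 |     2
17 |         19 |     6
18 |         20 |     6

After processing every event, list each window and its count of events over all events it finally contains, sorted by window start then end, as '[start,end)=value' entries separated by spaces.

[2,4)=1 [5,7)=1 [8,11)=2 [11,13)=1 [14,16)=2 [16,22)=7

i=0 t=2 v=1: → [2,4); WM=1
i=1 t=5 v=6: → [5,7); WM=4
i=2 t=8 v=1: → [8,10); WM=7
i=3 t=9 v=7: → [8,11); WM=8
i=4 t=4 v=5: DROP (t<8-0); WM=8
i=5 t=11 v=4: → [11,13); WM=10
i=6 t=7 v=7: DROP (t<10-0); WM=10
i=7 t=14 v=7: → [14,16); WM=13
i=8 t=11 v=4: DROP (t<13-0); WM=13
i=9 t=14 v=3: → [14,16); WM=13
i=10 t=16 v=4: → [16,18); WM=15
i=11 t=13 v=1: DROP (t<15-0); WM=15
i=12 t=17 v=3: → [16,19); WM=16
i=13 t=17 v=4: → [16,19); WM=16
i=14 t=12 v=3: DROP (t<16-0); WM=16
i=15 t=17 v=7: → [16,19); WM=16
i=16 t=18 v=2: → [16,20); WM=17
i=17 t=19 v=6: → [16,21); WM=18
i=18 t=20 v=6: → [16,22); WM=19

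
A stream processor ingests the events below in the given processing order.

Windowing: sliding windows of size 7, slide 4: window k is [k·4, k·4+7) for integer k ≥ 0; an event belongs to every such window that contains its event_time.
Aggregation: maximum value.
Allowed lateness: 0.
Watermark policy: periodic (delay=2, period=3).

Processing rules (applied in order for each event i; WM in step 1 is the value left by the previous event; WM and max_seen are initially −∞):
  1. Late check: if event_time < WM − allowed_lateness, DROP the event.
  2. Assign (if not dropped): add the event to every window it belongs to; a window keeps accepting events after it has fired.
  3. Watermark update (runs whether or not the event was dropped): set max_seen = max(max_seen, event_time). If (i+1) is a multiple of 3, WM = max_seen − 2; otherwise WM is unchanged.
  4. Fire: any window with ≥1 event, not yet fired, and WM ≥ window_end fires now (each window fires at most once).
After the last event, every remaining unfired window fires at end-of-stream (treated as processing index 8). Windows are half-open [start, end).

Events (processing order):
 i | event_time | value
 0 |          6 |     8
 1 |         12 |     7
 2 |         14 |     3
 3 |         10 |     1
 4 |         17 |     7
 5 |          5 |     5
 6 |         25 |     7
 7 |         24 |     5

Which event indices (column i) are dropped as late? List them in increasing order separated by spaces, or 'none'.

3 5

i=0 t=6 v=8: → [4,11),[0,7); WM=−∞
i=1 t=12 v=7: → [12,19),[8,15); WM=−∞
i=2 t=14 v=3: → [12,19),[8,15); WM=12; [0,7) fires=8 [4,11) fires=8
i=3 t=10 v=1: DROP (t<12-0); WM=12
i=4 t=17 v=7: → [16,23),[12,19); WM=12
i=5 t=5 v=5: DROP (t<12-0); WM=15; [8,15) fires=7
i=6 t=25 v=7: → [24,31),[20,27); WM=15
i=7 t=24 v=5: → [24,31),[20,27); WM=15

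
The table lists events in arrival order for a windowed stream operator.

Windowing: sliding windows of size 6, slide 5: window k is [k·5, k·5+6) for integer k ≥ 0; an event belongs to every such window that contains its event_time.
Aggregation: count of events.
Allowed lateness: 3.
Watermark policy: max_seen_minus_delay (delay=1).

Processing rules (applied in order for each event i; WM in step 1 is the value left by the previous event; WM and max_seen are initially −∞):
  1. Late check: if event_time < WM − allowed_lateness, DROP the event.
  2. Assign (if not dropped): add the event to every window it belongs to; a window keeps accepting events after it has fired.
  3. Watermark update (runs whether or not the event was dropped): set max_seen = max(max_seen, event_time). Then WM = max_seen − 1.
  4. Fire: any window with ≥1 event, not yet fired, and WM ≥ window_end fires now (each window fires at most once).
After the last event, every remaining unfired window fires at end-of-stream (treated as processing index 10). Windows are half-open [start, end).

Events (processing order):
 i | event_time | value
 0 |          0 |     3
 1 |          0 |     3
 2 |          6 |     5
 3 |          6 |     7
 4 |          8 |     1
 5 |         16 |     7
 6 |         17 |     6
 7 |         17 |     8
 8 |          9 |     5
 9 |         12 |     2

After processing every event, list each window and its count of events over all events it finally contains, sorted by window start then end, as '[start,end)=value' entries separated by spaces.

[0,6)=2 [5,11)=3 [15,21)=3

i=0 t=0 v=3: → [0,6); WM=-1
i=1 t=0 v=3: → [0,6); WM=-1
i=2 t=6 v=5: → [5,11); WM=5
i=3 t=6 v=7: → [5,11); WM=5
i=4 t=8 v=1: → [5,11); WM=7; [0,6) fires=2
i=5 t=16 v=7: → [15,21); WM=15; [5,11) fires=3
i=6 t=17 v=6: → [15,21); WM=16
i=7 t=17 v=8: → [15,21); WM=16
i=8 t=9 v=5: DROP (t<16-3); WM=16
i=9 t=12 v=2: DROP (t<16-3); WM=16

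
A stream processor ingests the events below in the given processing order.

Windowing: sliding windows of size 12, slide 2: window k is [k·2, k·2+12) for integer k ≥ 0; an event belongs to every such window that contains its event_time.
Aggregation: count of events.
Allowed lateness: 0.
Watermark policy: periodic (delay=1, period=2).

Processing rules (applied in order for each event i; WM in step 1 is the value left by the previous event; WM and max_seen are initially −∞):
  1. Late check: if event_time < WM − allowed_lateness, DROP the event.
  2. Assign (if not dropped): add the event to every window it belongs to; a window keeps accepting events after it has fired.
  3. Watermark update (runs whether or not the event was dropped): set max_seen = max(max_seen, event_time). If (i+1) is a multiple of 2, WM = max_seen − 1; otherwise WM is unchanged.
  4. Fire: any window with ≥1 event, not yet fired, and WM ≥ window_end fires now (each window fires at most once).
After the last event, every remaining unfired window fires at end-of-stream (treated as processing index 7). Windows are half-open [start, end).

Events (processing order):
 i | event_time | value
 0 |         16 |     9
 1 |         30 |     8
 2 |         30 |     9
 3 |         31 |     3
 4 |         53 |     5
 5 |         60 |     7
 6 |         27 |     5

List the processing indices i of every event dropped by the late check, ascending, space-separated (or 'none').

i=0 t=16 v=9: → [16,28),[14,26),[12,24),[10,22),[8,20),[6,18); WM=−∞
i=1 t=30 v=8: → [30,42),[28,40),[26,38),[24,36),[22,34),[20,32); WM=29; [6,18) fires=1 [8,20) fires=1 [10,22) fires=1 [12,24) fires=1 [14,26) fires=1 [16,28) fires=1
i=2 t=30 v=9: → [30,42),[28,40),[26,38),[24,36),[22,34),[20,32); WM=29
i=3 t=31 v=3: → [30,42),[28,40),[26,38),[24,36),[22,34),[20,32); WM=30
i=4 t=53 v=5: → [52,64),[50,62),[48,60),[46,58),[44,56),[42,54); WM=30
i=5 t=60 v=7: → [60,72),[58,70),[56,68),[54,66),[52,64),[50,62); WM=59; [20,32) fires=3 [22,34) fires=3 [24,36) fires=3 [26,38) fires=3 [28,40) fires=3 [30,42) fires=3 [42,54) fires=1 [44,56) fires=1 [46,58) fires=1
i=6 t=27 v=5: DROP (t<59-0); WM=59

6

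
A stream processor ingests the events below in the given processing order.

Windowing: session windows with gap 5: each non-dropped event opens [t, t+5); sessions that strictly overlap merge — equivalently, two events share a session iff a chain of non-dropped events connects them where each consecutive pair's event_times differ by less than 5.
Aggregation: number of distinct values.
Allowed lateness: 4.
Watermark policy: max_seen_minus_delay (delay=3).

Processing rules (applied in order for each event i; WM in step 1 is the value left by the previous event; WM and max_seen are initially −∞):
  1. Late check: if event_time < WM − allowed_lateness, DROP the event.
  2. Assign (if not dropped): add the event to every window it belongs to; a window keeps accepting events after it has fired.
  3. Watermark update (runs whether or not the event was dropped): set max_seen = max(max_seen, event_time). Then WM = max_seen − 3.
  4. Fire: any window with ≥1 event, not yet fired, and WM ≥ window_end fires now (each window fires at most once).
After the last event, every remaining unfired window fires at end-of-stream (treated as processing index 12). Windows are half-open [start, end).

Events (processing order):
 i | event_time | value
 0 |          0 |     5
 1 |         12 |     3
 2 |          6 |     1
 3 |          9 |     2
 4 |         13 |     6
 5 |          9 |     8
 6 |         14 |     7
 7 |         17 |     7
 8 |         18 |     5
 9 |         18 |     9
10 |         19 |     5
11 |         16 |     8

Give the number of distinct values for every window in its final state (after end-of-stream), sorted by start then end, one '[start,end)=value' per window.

[0,5)=1 [6,24)=8

i=0 t=0 v=5: → [0,5); WM=-3
i=1 t=12 v=3: → [12,17); WM=9
i=2 t=6 v=1: → [6,11); WM=9
i=3 t=9 v=2: → [6,17); WM=9
i=4 t=13 v=6: → [6,18); WM=10
i=5 t=9 v=8: → [6,18); WM=10
i=6 t=14 v=7: → [6,19); WM=11
i=7 t=17 v=7: → [6,22); WM=14
i=8 t=18 v=5: → [6,23); WM=15
i=9 t=18 v=9: → [6,23); WM=15
i=10 t=19 v=5: → [6,24); WM=16
i=11 t=16 v=8: → [6,24); WM=16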